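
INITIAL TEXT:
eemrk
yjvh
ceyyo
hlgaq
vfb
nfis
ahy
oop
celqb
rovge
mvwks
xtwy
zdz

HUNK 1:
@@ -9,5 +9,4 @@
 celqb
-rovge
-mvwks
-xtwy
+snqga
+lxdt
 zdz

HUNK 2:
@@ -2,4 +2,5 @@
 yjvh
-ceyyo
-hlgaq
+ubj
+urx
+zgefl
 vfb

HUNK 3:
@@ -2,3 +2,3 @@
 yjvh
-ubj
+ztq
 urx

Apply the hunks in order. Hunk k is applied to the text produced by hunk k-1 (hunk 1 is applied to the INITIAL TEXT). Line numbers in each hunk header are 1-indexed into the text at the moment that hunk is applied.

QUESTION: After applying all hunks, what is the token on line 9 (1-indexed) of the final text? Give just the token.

Hunk 1: at line 9 remove [rovge,mvwks,xtwy] add [snqga,lxdt] -> 12 lines: eemrk yjvh ceyyo hlgaq vfb nfis ahy oop celqb snqga lxdt zdz
Hunk 2: at line 2 remove [ceyyo,hlgaq] add [ubj,urx,zgefl] -> 13 lines: eemrk yjvh ubj urx zgefl vfb nfis ahy oop celqb snqga lxdt zdz
Hunk 3: at line 2 remove [ubj] add [ztq] -> 13 lines: eemrk yjvh ztq urx zgefl vfb nfis ahy oop celqb snqga lxdt zdz
Final line 9: oop

Answer: oop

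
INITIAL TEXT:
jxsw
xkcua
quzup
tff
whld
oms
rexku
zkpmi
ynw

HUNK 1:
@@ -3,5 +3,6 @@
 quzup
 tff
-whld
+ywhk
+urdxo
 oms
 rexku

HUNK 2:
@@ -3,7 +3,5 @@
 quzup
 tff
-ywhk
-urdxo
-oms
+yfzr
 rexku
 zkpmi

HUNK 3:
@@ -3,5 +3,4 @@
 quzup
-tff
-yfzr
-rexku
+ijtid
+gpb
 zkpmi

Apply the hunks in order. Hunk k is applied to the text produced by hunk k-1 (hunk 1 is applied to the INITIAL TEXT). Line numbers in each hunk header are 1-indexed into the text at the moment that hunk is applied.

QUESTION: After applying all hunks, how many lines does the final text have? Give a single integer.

Hunk 1: at line 3 remove [whld] add [ywhk,urdxo] -> 10 lines: jxsw xkcua quzup tff ywhk urdxo oms rexku zkpmi ynw
Hunk 2: at line 3 remove [ywhk,urdxo,oms] add [yfzr] -> 8 lines: jxsw xkcua quzup tff yfzr rexku zkpmi ynw
Hunk 3: at line 3 remove [tff,yfzr,rexku] add [ijtid,gpb] -> 7 lines: jxsw xkcua quzup ijtid gpb zkpmi ynw
Final line count: 7

Answer: 7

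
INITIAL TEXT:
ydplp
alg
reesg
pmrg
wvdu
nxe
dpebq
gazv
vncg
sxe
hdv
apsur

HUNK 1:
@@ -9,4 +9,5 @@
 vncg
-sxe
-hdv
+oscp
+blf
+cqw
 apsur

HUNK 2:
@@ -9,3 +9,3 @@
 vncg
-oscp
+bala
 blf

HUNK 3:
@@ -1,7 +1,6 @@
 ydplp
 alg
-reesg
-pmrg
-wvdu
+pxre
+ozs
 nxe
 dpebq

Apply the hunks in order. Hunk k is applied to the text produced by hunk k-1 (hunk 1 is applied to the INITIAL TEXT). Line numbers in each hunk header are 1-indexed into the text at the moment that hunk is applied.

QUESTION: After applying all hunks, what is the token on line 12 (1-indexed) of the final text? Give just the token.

Hunk 1: at line 9 remove [sxe,hdv] add [oscp,blf,cqw] -> 13 lines: ydplp alg reesg pmrg wvdu nxe dpebq gazv vncg oscp blf cqw apsur
Hunk 2: at line 9 remove [oscp] add [bala] -> 13 lines: ydplp alg reesg pmrg wvdu nxe dpebq gazv vncg bala blf cqw apsur
Hunk 3: at line 1 remove [reesg,pmrg,wvdu] add [pxre,ozs] -> 12 lines: ydplp alg pxre ozs nxe dpebq gazv vncg bala blf cqw apsur
Final line 12: apsur

Answer: apsur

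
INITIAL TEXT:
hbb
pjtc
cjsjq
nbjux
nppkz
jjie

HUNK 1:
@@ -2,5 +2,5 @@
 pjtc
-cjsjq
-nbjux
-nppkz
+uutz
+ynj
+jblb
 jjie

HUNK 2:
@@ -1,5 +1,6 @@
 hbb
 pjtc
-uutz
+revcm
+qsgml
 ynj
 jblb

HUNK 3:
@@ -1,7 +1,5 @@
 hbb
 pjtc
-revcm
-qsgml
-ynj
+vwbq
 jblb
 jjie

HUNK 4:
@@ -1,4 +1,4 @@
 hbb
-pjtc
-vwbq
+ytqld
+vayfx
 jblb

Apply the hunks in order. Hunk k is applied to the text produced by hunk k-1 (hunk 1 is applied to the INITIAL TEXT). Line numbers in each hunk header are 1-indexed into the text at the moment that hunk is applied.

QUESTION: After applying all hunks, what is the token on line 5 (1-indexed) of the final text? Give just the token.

Answer: jjie

Derivation:
Hunk 1: at line 2 remove [cjsjq,nbjux,nppkz] add [uutz,ynj,jblb] -> 6 lines: hbb pjtc uutz ynj jblb jjie
Hunk 2: at line 1 remove [uutz] add [revcm,qsgml] -> 7 lines: hbb pjtc revcm qsgml ynj jblb jjie
Hunk 3: at line 1 remove [revcm,qsgml,ynj] add [vwbq] -> 5 lines: hbb pjtc vwbq jblb jjie
Hunk 4: at line 1 remove [pjtc,vwbq] add [ytqld,vayfx] -> 5 lines: hbb ytqld vayfx jblb jjie
Final line 5: jjie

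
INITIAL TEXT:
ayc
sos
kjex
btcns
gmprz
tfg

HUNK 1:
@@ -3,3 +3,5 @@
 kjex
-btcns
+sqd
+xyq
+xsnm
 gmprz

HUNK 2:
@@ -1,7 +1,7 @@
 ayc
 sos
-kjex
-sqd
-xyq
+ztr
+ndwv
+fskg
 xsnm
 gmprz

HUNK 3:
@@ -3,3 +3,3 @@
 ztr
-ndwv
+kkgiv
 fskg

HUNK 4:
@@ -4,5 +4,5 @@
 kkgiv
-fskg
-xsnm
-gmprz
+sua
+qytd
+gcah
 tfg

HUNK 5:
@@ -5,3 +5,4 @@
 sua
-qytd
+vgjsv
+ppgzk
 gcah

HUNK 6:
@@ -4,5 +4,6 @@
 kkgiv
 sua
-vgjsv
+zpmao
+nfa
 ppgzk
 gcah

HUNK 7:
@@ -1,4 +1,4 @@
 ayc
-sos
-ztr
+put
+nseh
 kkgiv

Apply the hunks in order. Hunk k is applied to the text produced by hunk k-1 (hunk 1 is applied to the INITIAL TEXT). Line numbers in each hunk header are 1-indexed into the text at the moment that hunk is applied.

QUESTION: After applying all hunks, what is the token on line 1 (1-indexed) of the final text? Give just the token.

Answer: ayc

Derivation:
Hunk 1: at line 3 remove [btcns] add [sqd,xyq,xsnm] -> 8 lines: ayc sos kjex sqd xyq xsnm gmprz tfg
Hunk 2: at line 1 remove [kjex,sqd,xyq] add [ztr,ndwv,fskg] -> 8 lines: ayc sos ztr ndwv fskg xsnm gmprz tfg
Hunk 3: at line 3 remove [ndwv] add [kkgiv] -> 8 lines: ayc sos ztr kkgiv fskg xsnm gmprz tfg
Hunk 4: at line 4 remove [fskg,xsnm,gmprz] add [sua,qytd,gcah] -> 8 lines: ayc sos ztr kkgiv sua qytd gcah tfg
Hunk 5: at line 5 remove [qytd] add [vgjsv,ppgzk] -> 9 lines: ayc sos ztr kkgiv sua vgjsv ppgzk gcah tfg
Hunk 6: at line 4 remove [vgjsv] add [zpmao,nfa] -> 10 lines: ayc sos ztr kkgiv sua zpmao nfa ppgzk gcah tfg
Hunk 7: at line 1 remove [sos,ztr] add [put,nseh] -> 10 lines: ayc put nseh kkgiv sua zpmao nfa ppgzk gcah tfg
Final line 1: ayc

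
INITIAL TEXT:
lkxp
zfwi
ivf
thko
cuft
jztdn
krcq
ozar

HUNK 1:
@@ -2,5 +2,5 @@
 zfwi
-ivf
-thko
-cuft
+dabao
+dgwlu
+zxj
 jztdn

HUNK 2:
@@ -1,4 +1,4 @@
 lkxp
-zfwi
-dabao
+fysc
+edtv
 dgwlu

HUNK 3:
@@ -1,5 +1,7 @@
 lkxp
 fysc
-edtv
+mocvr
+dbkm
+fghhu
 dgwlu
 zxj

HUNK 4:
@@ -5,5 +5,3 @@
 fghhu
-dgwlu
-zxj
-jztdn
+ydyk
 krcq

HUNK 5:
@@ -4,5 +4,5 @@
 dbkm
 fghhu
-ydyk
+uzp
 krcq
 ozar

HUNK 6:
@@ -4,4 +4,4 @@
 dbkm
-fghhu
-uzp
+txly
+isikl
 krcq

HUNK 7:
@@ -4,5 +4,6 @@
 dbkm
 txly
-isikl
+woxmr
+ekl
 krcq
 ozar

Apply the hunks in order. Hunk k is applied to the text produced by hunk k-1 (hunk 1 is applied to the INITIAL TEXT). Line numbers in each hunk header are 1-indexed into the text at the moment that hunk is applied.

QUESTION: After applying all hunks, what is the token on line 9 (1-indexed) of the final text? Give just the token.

Answer: ozar

Derivation:
Hunk 1: at line 2 remove [ivf,thko,cuft] add [dabao,dgwlu,zxj] -> 8 lines: lkxp zfwi dabao dgwlu zxj jztdn krcq ozar
Hunk 2: at line 1 remove [zfwi,dabao] add [fysc,edtv] -> 8 lines: lkxp fysc edtv dgwlu zxj jztdn krcq ozar
Hunk 3: at line 1 remove [edtv] add [mocvr,dbkm,fghhu] -> 10 lines: lkxp fysc mocvr dbkm fghhu dgwlu zxj jztdn krcq ozar
Hunk 4: at line 5 remove [dgwlu,zxj,jztdn] add [ydyk] -> 8 lines: lkxp fysc mocvr dbkm fghhu ydyk krcq ozar
Hunk 5: at line 4 remove [ydyk] add [uzp] -> 8 lines: lkxp fysc mocvr dbkm fghhu uzp krcq ozar
Hunk 6: at line 4 remove [fghhu,uzp] add [txly,isikl] -> 8 lines: lkxp fysc mocvr dbkm txly isikl krcq ozar
Hunk 7: at line 4 remove [isikl] add [woxmr,ekl] -> 9 lines: lkxp fysc mocvr dbkm txly woxmr ekl krcq ozar
Final line 9: ozar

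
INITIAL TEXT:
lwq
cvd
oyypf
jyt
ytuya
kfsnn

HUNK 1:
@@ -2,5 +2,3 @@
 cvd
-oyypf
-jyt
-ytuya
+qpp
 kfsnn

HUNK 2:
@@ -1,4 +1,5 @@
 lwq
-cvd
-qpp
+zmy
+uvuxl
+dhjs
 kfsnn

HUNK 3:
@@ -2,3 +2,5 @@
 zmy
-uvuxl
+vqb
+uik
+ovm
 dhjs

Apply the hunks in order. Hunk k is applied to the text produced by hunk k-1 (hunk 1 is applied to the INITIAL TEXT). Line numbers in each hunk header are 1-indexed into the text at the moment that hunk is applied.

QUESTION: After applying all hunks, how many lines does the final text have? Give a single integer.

Hunk 1: at line 2 remove [oyypf,jyt,ytuya] add [qpp] -> 4 lines: lwq cvd qpp kfsnn
Hunk 2: at line 1 remove [cvd,qpp] add [zmy,uvuxl,dhjs] -> 5 lines: lwq zmy uvuxl dhjs kfsnn
Hunk 3: at line 2 remove [uvuxl] add [vqb,uik,ovm] -> 7 lines: lwq zmy vqb uik ovm dhjs kfsnn
Final line count: 7

Answer: 7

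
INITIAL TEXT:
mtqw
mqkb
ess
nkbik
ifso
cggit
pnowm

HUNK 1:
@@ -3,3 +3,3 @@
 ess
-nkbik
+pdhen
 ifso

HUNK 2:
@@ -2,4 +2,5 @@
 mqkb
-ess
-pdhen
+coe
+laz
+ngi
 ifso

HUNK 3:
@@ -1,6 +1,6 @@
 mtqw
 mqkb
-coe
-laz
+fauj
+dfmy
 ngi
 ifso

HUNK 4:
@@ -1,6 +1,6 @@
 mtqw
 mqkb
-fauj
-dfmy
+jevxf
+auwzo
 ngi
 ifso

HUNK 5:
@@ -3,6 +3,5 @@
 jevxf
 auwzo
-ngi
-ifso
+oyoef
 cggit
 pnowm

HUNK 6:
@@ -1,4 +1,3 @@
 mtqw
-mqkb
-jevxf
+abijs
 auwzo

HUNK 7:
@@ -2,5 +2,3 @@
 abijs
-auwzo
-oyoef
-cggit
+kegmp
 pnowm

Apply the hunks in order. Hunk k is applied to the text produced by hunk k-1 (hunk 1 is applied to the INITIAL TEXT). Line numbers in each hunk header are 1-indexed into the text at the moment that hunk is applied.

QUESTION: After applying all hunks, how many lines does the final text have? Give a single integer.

Answer: 4

Derivation:
Hunk 1: at line 3 remove [nkbik] add [pdhen] -> 7 lines: mtqw mqkb ess pdhen ifso cggit pnowm
Hunk 2: at line 2 remove [ess,pdhen] add [coe,laz,ngi] -> 8 lines: mtqw mqkb coe laz ngi ifso cggit pnowm
Hunk 3: at line 1 remove [coe,laz] add [fauj,dfmy] -> 8 lines: mtqw mqkb fauj dfmy ngi ifso cggit pnowm
Hunk 4: at line 1 remove [fauj,dfmy] add [jevxf,auwzo] -> 8 lines: mtqw mqkb jevxf auwzo ngi ifso cggit pnowm
Hunk 5: at line 3 remove [ngi,ifso] add [oyoef] -> 7 lines: mtqw mqkb jevxf auwzo oyoef cggit pnowm
Hunk 6: at line 1 remove [mqkb,jevxf] add [abijs] -> 6 lines: mtqw abijs auwzo oyoef cggit pnowm
Hunk 7: at line 2 remove [auwzo,oyoef,cggit] add [kegmp] -> 4 lines: mtqw abijs kegmp pnowm
Final line count: 4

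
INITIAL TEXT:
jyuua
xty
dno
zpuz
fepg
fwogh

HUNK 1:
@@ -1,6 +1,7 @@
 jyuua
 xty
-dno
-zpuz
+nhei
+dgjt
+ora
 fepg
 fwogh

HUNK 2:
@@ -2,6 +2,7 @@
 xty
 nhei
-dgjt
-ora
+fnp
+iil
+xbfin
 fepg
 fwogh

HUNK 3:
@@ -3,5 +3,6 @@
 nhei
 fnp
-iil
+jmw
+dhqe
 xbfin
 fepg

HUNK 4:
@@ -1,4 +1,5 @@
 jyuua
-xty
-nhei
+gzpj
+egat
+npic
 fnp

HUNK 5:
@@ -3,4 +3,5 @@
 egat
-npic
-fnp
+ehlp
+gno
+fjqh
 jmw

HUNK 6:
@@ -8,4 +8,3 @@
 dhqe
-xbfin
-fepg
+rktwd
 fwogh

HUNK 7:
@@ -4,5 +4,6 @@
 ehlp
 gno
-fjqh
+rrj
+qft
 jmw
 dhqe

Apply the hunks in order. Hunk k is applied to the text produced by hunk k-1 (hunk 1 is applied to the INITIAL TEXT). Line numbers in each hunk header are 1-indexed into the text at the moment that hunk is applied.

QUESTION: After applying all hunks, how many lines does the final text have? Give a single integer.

Hunk 1: at line 1 remove [dno,zpuz] add [nhei,dgjt,ora] -> 7 lines: jyuua xty nhei dgjt ora fepg fwogh
Hunk 2: at line 2 remove [dgjt,ora] add [fnp,iil,xbfin] -> 8 lines: jyuua xty nhei fnp iil xbfin fepg fwogh
Hunk 3: at line 3 remove [iil] add [jmw,dhqe] -> 9 lines: jyuua xty nhei fnp jmw dhqe xbfin fepg fwogh
Hunk 4: at line 1 remove [xty,nhei] add [gzpj,egat,npic] -> 10 lines: jyuua gzpj egat npic fnp jmw dhqe xbfin fepg fwogh
Hunk 5: at line 3 remove [npic,fnp] add [ehlp,gno,fjqh] -> 11 lines: jyuua gzpj egat ehlp gno fjqh jmw dhqe xbfin fepg fwogh
Hunk 6: at line 8 remove [xbfin,fepg] add [rktwd] -> 10 lines: jyuua gzpj egat ehlp gno fjqh jmw dhqe rktwd fwogh
Hunk 7: at line 4 remove [fjqh] add [rrj,qft] -> 11 lines: jyuua gzpj egat ehlp gno rrj qft jmw dhqe rktwd fwogh
Final line count: 11

Answer: 11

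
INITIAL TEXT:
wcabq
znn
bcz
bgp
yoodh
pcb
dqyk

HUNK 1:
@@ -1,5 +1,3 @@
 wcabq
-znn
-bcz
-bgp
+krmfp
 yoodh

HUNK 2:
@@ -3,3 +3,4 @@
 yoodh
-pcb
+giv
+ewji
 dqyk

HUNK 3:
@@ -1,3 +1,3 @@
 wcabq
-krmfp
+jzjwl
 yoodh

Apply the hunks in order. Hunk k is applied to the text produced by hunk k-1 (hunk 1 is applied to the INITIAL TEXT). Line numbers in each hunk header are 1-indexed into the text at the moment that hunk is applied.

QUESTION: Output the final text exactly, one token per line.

Answer: wcabq
jzjwl
yoodh
giv
ewji
dqyk

Derivation:
Hunk 1: at line 1 remove [znn,bcz,bgp] add [krmfp] -> 5 lines: wcabq krmfp yoodh pcb dqyk
Hunk 2: at line 3 remove [pcb] add [giv,ewji] -> 6 lines: wcabq krmfp yoodh giv ewji dqyk
Hunk 3: at line 1 remove [krmfp] add [jzjwl] -> 6 lines: wcabq jzjwl yoodh giv ewji dqyk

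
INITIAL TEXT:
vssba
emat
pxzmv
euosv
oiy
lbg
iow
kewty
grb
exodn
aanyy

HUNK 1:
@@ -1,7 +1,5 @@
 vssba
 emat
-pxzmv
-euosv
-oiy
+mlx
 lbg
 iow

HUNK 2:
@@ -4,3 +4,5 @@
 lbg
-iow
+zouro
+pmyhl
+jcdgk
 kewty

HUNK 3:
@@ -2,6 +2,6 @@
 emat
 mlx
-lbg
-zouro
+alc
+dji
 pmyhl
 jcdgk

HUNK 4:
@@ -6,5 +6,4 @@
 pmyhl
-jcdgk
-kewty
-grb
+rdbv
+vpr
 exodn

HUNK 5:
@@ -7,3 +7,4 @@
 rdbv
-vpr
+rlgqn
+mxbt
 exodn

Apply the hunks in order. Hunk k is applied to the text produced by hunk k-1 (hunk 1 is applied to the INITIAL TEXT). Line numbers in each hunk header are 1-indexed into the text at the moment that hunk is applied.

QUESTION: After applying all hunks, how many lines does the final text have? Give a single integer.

Hunk 1: at line 1 remove [pxzmv,euosv,oiy] add [mlx] -> 9 lines: vssba emat mlx lbg iow kewty grb exodn aanyy
Hunk 2: at line 4 remove [iow] add [zouro,pmyhl,jcdgk] -> 11 lines: vssba emat mlx lbg zouro pmyhl jcdgk kewty grb exodn aanyy
Hunk 3: at line 2 remove [lbg,zouro] add [alc,dji] -> 11 lines: vssba emat mlx alc dji pmyhl jcdgk kewty grb exodn aanyy
Hunk 4: at line 6 remove [jcdgk,kewty,grb] add [rdbv,vpr] -> 10 lines: vssba emat mlx alc dji pmyhl rdbv vpr exodn aanyy
Hunk 5: at line 7 remove [vpr] add [rlgqn,mxbt] -> 11 lines: vssba emat mlx alc dji pmyhl rdbv rlgqn mxbt exodn aanyy
Final line count: 11

Answer: 11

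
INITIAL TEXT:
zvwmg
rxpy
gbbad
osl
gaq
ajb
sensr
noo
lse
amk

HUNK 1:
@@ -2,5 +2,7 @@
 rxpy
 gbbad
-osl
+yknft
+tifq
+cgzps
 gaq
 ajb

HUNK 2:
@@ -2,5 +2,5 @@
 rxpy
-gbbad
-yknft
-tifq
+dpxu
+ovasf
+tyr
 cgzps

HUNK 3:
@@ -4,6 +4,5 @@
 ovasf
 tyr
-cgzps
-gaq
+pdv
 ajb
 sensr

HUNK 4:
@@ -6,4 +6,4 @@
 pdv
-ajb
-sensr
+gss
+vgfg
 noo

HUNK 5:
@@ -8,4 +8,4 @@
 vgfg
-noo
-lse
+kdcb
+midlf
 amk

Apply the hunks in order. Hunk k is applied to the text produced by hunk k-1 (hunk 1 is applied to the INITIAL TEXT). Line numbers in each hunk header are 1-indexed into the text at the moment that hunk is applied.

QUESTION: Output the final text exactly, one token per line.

Hunk 1: at line 2 remove [osl] add [yknft,tifq,cgzps] -> 12 lines: zvwmg rxpy gbbad yknft tifq cgzps gaq ajb sensr noo lse amk
Hunk 2: at line 2 remove [gbbad,yknft,tifq] add [dpxu,ovasf,tyr] -> 12 lines: zvwmg rxpy dpxu ovasf tyr cgzps gaq ajb sensr noo lse amk
Hunk 3: at line 4 remove [cgzps,gaq] add [pdv] -> 11 lines: zvwmg rxpy dpxu ovasf tyr pdv ajb sensr noo lse amk
Hunk 4: at line 6 remove [ajb,sensr] add [gss,vgfg] -> 11 lines: zvwmg rxpy dpxu ovasf tyr pdv gss vgfg noo lse amk
Hunk 5: at line 8 remove [noo,lse] add [kdcb,midlf] -> 11 lines: zvwmg rxpy dpxu ovasf tyr pdv gss vgfg kdcb midlf amk

Answer: zvwmg
rxpy
dpxu
ovasf
tyr
pdv
gss
vgfg
kdcb
midlf
amk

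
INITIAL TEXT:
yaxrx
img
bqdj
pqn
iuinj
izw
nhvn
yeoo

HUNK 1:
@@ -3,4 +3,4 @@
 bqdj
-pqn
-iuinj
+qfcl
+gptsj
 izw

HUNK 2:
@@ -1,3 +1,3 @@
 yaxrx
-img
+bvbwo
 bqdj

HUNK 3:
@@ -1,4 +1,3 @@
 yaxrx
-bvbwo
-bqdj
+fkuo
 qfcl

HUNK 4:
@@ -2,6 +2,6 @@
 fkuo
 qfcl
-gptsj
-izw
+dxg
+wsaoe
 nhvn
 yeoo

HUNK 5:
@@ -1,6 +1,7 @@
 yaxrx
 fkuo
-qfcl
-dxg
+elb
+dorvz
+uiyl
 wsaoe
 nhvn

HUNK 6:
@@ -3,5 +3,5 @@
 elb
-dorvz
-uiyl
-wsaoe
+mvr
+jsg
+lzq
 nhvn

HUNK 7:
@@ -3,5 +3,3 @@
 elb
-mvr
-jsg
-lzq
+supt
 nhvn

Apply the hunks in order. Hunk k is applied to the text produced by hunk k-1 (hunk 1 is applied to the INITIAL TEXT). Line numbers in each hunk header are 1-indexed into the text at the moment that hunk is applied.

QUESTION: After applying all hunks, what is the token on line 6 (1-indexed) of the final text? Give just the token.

Hunk 1: at line 3 remove [pqn,iuinj] add [qfcl,gptsj] -> 8 lines: yaxrx img bqdj qfcl gptsj izw nhvn yeoo
Hunk 2: at line 1 remove [img] add [bvbwo] -> 8 lines: yaxrx bvbwo bqdj qfcl gptsj izw nhvn yeoo
Hunk 3: at line 1 remove [bvbwo,bqdj] add [fkuo] -> 7 lines: yaxrx fkuo qfcl gptsj izw nhvn yeoo
Hunk 4: at line 2 remove [gptsj,izw] add [dxg,wsaoe] -> 7 lines: yaxrx fkuo qfcl dxg wsaoe nhvn yeoo
Hunk 5: at line 1 remove [qfcl,dxg] add [elb,dorvz,uiyl] -> 8 lines: yaxrx fkuo elb dorvz uiyl wsaoe nhvn yeoo
Hunk 6: at line 3 remove [dorvz,uiyl,wsaoe] add [mvr,jsg,lzq] -> 8 lines: yaxrx fkuo elb mvr jsg lzq nhvn yeoo
Hunk 7: at line 3 remove [mvr,jsg,lzq] add [supt] -> 6 lines: yaxrx fkuo elb supt nhvn yeoo
Final line 6: yeoo

Answer: yeoo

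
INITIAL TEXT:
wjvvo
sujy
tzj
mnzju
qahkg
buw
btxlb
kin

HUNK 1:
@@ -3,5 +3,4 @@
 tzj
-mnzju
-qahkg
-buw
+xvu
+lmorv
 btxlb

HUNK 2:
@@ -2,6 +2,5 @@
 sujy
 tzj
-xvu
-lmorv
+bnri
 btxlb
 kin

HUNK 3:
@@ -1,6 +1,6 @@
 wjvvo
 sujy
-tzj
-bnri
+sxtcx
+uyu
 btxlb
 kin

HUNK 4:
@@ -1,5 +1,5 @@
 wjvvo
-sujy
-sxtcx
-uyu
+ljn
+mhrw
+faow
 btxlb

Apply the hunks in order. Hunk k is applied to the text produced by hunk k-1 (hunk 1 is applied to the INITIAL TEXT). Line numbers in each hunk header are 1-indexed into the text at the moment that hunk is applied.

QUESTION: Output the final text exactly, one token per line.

Hunk 1: at line 3 remove [mnzju,qahkg,buw] add [xvu,lmorv] -> 7 lines: wjvvo sujy tzj xvu lmorv btxlb kin
Hunk 2: at line 2 remove [xvu,lmorv] add [bnri] -> 6 lines: wjvvo sujy tzj bnri btxlb kin
Hunk 3: at line 1 remove [tzj,bnri] add [sxtcx,uyu] -> 6 lines: wjvvo sujy sxtcx uyu btxlb kin
Hunk 4: at line 1 remove [sujy,sxtcx,uyu] add [ljn,mhrw,faow] -> 6 lines: wjvvo ljn mhrw faow btxlb kin

Answer: wjvvo
ljn
mhrw
faow
btxlb
kin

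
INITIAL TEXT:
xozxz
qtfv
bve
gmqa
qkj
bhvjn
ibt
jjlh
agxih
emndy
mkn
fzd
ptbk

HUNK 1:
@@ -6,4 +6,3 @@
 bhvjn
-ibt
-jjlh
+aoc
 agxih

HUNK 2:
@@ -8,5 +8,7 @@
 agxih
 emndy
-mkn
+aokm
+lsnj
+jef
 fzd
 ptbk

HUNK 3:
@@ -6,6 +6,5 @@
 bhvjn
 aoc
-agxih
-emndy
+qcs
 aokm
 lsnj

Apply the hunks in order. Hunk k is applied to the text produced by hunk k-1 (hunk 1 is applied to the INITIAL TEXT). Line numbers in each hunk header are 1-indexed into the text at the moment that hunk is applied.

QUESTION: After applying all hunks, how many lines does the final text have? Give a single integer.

Answer: 13

Derivation:
Hunk 1: at line 6 remove [ibt,jjlh] add [aoc] -> 12 lines: xozxz qtfv bve gmqa qkj bhvjn aoc agxih emndy mkn fzd ptbk
Hunk 2: at line 8 remove [mkn] add [aokm,lsnj,jef] -> 14 lines: xozxz qtfv bve gmqa qkj bhvjn aoc agxih emndy aokm lsnj jef fzd ptbk
Hunk 3: at line 6 remove [agxih,emndy] add [qcs] -> 13 lines: xozxz qtfv bve gmqa qkj bhvjn aoc qcs aokm lsnj jef fzd ptbk
Final line count: 13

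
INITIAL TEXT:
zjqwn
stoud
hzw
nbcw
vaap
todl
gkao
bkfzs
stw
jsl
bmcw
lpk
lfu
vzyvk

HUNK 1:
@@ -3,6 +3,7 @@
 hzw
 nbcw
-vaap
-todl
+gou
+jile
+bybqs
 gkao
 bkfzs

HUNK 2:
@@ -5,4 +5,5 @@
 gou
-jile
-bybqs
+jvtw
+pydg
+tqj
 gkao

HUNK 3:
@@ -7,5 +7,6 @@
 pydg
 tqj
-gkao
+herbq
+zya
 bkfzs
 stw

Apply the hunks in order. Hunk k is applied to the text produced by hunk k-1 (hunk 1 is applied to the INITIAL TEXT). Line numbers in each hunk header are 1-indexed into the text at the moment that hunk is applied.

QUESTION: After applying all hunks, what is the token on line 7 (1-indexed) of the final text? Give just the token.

Answer: pydg

Derivation:
Hunk 1: at line 3 remove [vaap,todl] add [gou,jile,bybqs] -> 15 lines: zjqwn stoud hzw nbcw gou jile bybqs gkao bkfzs stw jsl bmcw lpk lfu vzyvk
Hunk 2: at line 5 remove [jile,bybqs] add [jvtw,pydg,tqj] -> 16 lines: zjqwn stoud hzw nbcw gou jvtw pydg tqj gkao bkfzs stw jsl bmcw lpk lfu vzyvk
Hunk 3: at line 7 remove [gkao] add [herbq,zya] -> 17 lines: zjqwn stoud hzw nbcw gou jvtw pydg tqj herbq zya bkfzs stw jsl bmcw lpk lfu vzyvk
Final line 7: pydg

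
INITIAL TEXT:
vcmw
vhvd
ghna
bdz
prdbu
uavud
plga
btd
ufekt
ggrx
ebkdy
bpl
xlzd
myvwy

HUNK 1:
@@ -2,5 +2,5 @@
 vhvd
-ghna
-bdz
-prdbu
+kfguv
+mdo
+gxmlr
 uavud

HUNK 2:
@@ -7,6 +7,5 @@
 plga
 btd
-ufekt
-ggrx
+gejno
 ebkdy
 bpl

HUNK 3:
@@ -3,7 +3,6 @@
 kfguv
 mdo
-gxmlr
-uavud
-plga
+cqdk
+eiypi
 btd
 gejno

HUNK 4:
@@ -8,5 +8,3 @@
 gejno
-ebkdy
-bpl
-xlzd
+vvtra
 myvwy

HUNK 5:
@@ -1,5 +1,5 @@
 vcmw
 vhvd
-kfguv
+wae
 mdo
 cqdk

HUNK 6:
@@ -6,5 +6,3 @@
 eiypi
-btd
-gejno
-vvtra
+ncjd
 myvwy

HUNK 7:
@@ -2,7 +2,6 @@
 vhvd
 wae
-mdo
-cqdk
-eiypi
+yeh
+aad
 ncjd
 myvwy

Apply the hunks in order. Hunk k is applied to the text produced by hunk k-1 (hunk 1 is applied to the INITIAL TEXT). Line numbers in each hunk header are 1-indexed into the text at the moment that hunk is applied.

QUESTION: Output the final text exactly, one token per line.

Hunk 1: at line 2 remove [ghna,bdz,prdbu] add [kfguv,mdo,gxmlr] -> 14 lines: vcmw vhvd kfguv mdo gxmlr uavud plga btd ufekt ggrx ebkdy bpl xlzd myvwy
Hunk 2: at line 7 remove [ufekt,ggrx] add [gejno] -> 13 lines: vcmw vhvd kfguv mdo gxmlr uavud plga btd gejno ebkdy bpl xlzd myvwy
Hunk 3: at line 3 remove [gxmlr,uavud,plga] add [cqdk,eiypi] -> 12 lines: vcmw vhvd kfguv mdo cqdk eiypi btd gejno ebkdy bpl xlzd myvwy
Hunk 4: at line 8 remove [ebkdy,bpl,xlzd] add [vvtra] -> 10 lines: vcmw vhvd kfguv mdo cqdk eiypi btd gejno vvtra myvwy
Hunk 5: at line 1 remove [kfguv] add [wae] -> 10 lines: vcmw vhvd wae mdo cqdk eiypi btd gejno vvtra myvwy
Hunk 6: at line 6 remove [btd,gejno,vvtra] add [ncjd] -> 8 lines: vcmw vhvd wae mdo cqdk eiypi ncjd myvwy
Hunk 7: at line 2 remove [mdo,cqdk,eiypi] add [yeh,aad] -> 7 lines: vcmw vhvd wae yeh aad ncjd myvwy

Answer: vcmw
vhvd
wae
yeh
aad
ncjd
myvwy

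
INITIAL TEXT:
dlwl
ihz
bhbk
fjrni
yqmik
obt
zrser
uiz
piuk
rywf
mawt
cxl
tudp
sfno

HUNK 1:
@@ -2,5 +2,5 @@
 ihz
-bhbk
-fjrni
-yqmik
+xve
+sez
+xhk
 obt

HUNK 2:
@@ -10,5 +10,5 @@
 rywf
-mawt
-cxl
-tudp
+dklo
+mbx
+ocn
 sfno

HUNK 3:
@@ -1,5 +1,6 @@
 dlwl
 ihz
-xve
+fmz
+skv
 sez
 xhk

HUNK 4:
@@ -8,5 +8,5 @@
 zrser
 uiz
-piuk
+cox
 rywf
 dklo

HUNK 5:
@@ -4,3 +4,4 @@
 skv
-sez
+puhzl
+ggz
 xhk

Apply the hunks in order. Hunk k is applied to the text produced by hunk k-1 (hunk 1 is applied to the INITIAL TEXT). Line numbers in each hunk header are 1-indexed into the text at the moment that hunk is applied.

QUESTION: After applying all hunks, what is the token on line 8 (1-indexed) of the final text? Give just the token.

Answer: obt

Derivation:
Hunk 1: at line 2 remove [bhbk,fjrni,yqmik] add [xve,sez,xhk] -> 14 lines: dlwl ihz xve sez xhk obt zrser uiz piuk rywf mawt cxl tudp sfno
Hunk 2: at line 10 remove [mawt,cxl,tudp] add [dklo,mbx,ocn] -> 14 lines: dlwl ihz xve sez xhk obt zrser uiz piuk rywf dklo mbx ocn sfno
Hunk 3: at line 1 remove [xve] add [fmz,skv] -> 15 lines: dlwl ihz fmz skv sez xhk obt zrser uiz piuk rywf dklo mbx ocn sfno
Hunk 4: at line 8 remove [piuk] add [cox] -> 15 lines: dlwl ihz fmz skv sez xhk obt zrser uiz cox rywf dklo mbx ocn sfno
Hunk 5: at line 4 remove [sez] add [puhzl,ggz] -> 16 lines: dlwl ihz fmz skv puhzl ggz xhk obt zrser uiz cox rywf dklo mbx ocn sfno
Final line 8: obt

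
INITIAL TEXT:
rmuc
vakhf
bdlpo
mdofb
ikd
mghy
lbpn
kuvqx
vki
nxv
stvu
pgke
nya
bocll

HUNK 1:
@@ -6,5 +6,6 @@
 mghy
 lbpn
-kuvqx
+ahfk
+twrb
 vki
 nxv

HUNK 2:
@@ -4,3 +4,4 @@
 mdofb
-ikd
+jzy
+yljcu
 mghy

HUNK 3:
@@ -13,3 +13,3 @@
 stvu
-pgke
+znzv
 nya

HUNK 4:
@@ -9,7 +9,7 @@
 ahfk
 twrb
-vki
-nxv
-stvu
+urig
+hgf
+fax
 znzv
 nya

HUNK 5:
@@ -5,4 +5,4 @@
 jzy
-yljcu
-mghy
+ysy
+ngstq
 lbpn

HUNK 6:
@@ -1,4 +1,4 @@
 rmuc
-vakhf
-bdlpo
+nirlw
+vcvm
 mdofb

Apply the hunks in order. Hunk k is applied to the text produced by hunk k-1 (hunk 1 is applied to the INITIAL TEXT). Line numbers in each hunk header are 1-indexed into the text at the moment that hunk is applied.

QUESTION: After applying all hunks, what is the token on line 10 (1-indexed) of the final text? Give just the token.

Hunk 1: at line 6 remove [kuvqx] add [ahfk,twrb] -> 15 lines: rmuc vakhf bdlpo mdofb ikd mghy lbpn ahfk twrb vki nxv stvu pgke nya bocll
Hunk 2: at line 4 remove [ikd] add [jzy,yljcu] -> 16 lines: rmuc vakhf bdlpo mdofb jzy yljcu mghy lbpn ahfk twrb vki nxv stvu pgke nya bocll
Hunk 3: at line 13 remove [pgke] add [znzv] -> 16 lines: rmuc vakhf bdlpo mdofb jzy yljcu mghy lbpn ahfk twrb vki nxv stvu znzv nya bocll
Hunk 4: at line 9 remove [vki,nxv,stvu] add [urig,hgf,fax] -> 16 lines: rmuc vakhf bdlpo mdofb jzy yljcu mghy lbpn ahfk twrb urig hgf fax znzv nya bocll
Hunk 5: at line 5 remove [yljcu,mghy] add [ysy,ngstq] -> 16 lines: rmuc vakhf bdlpo mdofb jzy ysy ngstq lbpn ahfk twrb urig hgf fax znzv nya bocll
Hunk 6: at line 1 remove [vakhf,bdlpo] add [nirlw,vcvm] -> 16 lines: rmuc nirlw vcvm mdofb jzy ysy ngstq lbpn ahfk twrb urig hgf fax znzv nya bocll
Final line 10: twrb

Answer: twrb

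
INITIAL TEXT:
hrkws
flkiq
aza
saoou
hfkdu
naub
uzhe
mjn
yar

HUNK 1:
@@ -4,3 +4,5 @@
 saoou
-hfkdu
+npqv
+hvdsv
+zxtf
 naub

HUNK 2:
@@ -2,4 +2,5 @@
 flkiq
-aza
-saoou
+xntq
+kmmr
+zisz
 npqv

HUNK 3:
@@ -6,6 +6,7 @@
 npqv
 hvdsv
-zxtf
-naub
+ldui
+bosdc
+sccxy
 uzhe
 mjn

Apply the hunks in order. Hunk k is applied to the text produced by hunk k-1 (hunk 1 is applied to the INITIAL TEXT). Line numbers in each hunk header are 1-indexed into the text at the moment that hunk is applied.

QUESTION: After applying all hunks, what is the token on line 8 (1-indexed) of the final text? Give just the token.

Hunk 1: at line 4 remove [hfkdu] add [npqv,hvdsv,zxtf] -> 11 lines: hrkws flkiq aza saoou npqv hvdsv zxtf naub uzhe mjn yar
Hunk 2: at line 2 remove [aza,saoou] add [xntq,kmmr,zisz] -> 12 lines: hrkws flkiq xntq kmmr zisz npqv hvdsv zxtf naub uzhe mjn yar
Hunk 3: at line 6 remove [zxtf,naub] add [ldui,bosdc,sccxy] -> 13 lines: hrkws flkiq xntq kmmr zisz npqv hvdsv ldui bosdc sccxy uzhe mjn yar
Final line 8: ldui

Answer: ldui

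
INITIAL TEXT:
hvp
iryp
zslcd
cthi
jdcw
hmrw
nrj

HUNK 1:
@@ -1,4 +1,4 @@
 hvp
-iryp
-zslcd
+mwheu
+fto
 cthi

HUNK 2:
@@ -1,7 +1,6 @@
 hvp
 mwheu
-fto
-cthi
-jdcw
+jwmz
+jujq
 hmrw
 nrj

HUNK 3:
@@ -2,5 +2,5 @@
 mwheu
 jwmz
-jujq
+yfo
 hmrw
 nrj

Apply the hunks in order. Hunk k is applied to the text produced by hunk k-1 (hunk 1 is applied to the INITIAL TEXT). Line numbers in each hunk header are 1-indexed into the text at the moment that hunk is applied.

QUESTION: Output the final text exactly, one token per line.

Hunk 1: at line 1 remove [iryp,zslcd] add [mwheu,fto] -> 7 lines: hvp mwheu fto cthi jdcw hmrw nrj
Hunk 2: at line 1 remove [fto,cthi,jdcw] add [jwmz,jujq] -> 6 lines: hvp mwheu jwmz jujq hmrw nrj
Hunk 3: at line 2 remove [jujq] add [yfo] -> 6 lines: hvp mwheu jwmz yfo hmrw nrj

Answer: hvp
mwheu
jwmz
yfo
hmrw
nrj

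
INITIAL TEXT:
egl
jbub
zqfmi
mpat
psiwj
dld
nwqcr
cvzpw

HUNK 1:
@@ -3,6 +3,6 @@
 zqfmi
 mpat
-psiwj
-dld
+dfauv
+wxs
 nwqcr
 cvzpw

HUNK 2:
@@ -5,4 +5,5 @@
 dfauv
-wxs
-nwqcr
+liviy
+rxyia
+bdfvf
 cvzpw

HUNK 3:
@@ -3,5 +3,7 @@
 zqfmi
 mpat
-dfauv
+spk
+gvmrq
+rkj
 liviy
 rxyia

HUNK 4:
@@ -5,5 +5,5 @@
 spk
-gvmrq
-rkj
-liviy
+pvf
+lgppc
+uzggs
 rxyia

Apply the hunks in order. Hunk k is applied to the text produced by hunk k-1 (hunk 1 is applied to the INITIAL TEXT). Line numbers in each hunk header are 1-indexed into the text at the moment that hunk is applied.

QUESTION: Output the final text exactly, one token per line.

Answer: egl
jbub
zqfmi
mpat
spk
pvf
lgppc
uzggs
rxyia
bdfvf
cvzpw

Derivation:
Hunk 1: at line 3 remove [psiwj,dld] add [dfauv,wxs] -> 8 lines: egl jbub zqfmi mpat dfauv wxs nwqcr cvzpw
Hunk 2: at line 5 remove [wxs,nwqcr] add [liviy,rxyia,bdfvf] -> 9 lines: egl jbub zqfmi mpat dfauv liviy rxyia bdfvf cvzpw
Hunk 3: at line 3 remove [dfauv] add [spk,gvmrq,rkj] -> 11 lines: egl jbub zqfmi mpat spk gvmrq rkj liviy rxyia bdfvf cvzpw
Hunk 4: at line 5 remove [gvmrq,rkj,liviy] add [pvf,lgppc,uzggs] -> 11 lines: egl jbub zqfmi mpat spk pvf lgppc uzggs rxyia bdfvf cvzpw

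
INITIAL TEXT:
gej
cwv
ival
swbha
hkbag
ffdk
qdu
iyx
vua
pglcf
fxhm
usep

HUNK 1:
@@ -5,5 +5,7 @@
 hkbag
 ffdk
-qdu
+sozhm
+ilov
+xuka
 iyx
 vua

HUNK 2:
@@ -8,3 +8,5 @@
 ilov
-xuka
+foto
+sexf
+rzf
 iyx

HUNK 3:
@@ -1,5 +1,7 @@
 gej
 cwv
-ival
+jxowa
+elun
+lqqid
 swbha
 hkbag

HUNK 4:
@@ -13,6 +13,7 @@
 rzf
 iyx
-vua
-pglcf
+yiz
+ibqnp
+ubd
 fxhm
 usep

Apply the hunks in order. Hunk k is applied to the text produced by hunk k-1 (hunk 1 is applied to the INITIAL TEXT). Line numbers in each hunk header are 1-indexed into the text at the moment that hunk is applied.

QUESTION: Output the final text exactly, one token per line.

Answer: gej
cwv
jxowa
elun
lqqid
swbha
hkbag
ffdk
sozhm
ilov
foto
sexf
rzf
iyx
yiz
ibqnp
ubd
fxhm
usep

Derivation:
Hunk 1: at line 5 remove [qdu] add [sozhm,ilov,xuka] -> 14 lines: gej cwv ival swbha hkbag ffdk sozhm ilov xuka iyx vua pglcf fxhm usep
Hunk 2: at line 8 remove [xuka] add [foto,sexf,rzf] -> 16 lines: gej cwv ival swbha hkbag ffdk sozhm ilov foto sexf rzf iyx vua pglcf fxhm usep
Hunk 3: at line 1 remove [ival] add [jxowa,elun,lqqid] -> 18 lines: gej cwv jxowa elun lqqid swbha hkbag ffdk sozhm ilov foto sexf rzf iyx vua pglcf fxhm usep
Hunk 4: at line 13 remove [vua,pglcf] add [yiz,ibqnp,ubd] -> 19 lines: gej cwv jxowa elun lqqid swbha hkbag ffdk sozhm ilov foto sexf rzf iyx yiz ibqnp ubd fxhm usep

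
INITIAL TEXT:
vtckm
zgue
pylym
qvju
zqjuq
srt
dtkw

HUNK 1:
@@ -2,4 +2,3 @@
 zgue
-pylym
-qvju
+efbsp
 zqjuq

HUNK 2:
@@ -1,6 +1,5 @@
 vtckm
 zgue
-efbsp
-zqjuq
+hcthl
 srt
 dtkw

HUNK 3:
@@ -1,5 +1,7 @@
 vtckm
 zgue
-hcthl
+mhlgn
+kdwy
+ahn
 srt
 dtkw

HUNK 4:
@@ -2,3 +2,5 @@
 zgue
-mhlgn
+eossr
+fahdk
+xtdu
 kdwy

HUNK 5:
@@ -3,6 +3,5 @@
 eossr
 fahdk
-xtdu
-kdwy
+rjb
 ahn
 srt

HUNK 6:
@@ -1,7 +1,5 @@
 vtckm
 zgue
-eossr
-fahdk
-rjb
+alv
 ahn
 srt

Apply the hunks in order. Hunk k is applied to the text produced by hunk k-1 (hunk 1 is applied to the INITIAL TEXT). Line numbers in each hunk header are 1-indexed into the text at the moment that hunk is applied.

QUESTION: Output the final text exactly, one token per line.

Answer: vtckm
zgue
alv
ahn
srt
dtkw

Derivation:
Hunk 1: at line 2 remove [pylym,qvju] add [efbsp] -> 6 lines: vtckm zgue efbsp zqjuq srt dtkw
Hunk 2: at line 1 remove [efbsp,zqjuq] add [hcthl] -> 5 lines: vtckm zgue hcthl srt dtkw
Hunk 3: at line 1 remove [hcthl] add [mhlgn,kdwy,ahn] -> 7 lines: vtckm zgue mhlgn kdwy ahn srt dtkw
Hunk 4: at line 2 remove [mhlgn] add [eossr,fahdk,xtdu] -> 9 lines: vtckm zgue eossr fahdk xtdu kdwy ahn srt dtkw
Hunk 5: at line 3 remove [xtdu,kdwy] add [rjb] -> 8 lines: vtckm zgue eossr fahdk rjb ahn srt dtkw
Hunk 6: at line 1 remove [eossr,fahdk,rjb] add [alv] -> 6 lines: vtckm zgue alv ahn srt dtkw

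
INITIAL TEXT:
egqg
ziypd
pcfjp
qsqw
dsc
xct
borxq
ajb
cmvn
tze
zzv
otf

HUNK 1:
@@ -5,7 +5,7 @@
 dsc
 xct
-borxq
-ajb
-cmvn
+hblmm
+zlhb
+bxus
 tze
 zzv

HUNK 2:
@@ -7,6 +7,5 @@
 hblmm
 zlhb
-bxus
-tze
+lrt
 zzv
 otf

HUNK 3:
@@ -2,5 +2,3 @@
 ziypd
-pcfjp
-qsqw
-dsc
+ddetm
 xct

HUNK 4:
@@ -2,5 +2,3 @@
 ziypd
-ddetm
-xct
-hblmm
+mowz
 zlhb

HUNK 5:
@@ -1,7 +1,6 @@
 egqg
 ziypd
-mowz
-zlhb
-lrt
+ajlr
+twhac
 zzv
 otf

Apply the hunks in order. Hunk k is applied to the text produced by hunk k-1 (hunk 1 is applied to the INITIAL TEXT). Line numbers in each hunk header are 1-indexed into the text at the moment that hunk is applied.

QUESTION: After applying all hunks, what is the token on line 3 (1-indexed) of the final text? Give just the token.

Answer: ajlr

Derivation:
Hunk 1: at line 5 remove [borxq,ajb,cmvn] add [hblmm,zlhb,bxus] -> 12 lines: egqg ziypd pcfjp qsqw dsc xct hblmm zlhb bxus tze zzv otf
Hunk 2: at line 7 remove [bxus,tze] add [lrt] -> 11 lines: egqg ziypd pcfjp qsqw dsc xct hblmm zlhb lrt zzv otf
Hunk 3: at line 2 remove [pcfjp,qsqw,dsc] add [ddetm] -> 9 lines: egqg ziypd ddetm xct hblmm zlhb lrt zzv otf
Hunk 4: at line 2 remove [ddetm,xct,hblmm] add [mowz] -> 7 lines: egqg ziypd mowz zlhb lrt zzv otf
Hunk 5: at line 1 remove [mowz,zlhb,lrt] add [ajlr,twhac] -> 6 lines: egqg ziypd ajlr twhac zzv otf
Final line 3: ajlr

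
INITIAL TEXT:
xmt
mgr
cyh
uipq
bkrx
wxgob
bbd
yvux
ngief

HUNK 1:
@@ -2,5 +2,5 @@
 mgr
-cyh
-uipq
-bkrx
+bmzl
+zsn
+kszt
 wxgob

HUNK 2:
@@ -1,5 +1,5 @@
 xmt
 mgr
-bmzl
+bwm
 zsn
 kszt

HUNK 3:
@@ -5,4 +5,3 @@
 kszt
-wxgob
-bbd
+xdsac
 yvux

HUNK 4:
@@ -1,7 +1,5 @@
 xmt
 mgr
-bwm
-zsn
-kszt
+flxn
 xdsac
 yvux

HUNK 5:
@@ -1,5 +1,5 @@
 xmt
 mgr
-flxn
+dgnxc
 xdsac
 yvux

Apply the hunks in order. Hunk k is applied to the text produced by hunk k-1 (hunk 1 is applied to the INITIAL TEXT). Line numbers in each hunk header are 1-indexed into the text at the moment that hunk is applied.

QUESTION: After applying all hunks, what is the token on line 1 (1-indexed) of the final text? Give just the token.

Hunk 1: at line 2 remove [cyh,uipq,bkrx] add [bmzl,zsn,kszt] -> 9 lines: xmt mgr bmzl zsn kszt wxgob bbd yvux ngief
Hunk 2: at line 1 remove [bmzl] add [bwm] -> 9 lines: xmt mgr bwm zsn kszt wxgob bbd yvux ngief
Hunk 3: at line 5 remove [wxgob,bbd] add [xdsac] -> 8 lines: xmt mgr bwm zsn kszt xdsac yvux ngief
Hunk 4: at line 1 remove [bwm,zsn,kszt] add [flxn] -> 6 lines: xmt mgr flxn xdsac yvux ngief
Hunk 5: at line 1 remove [flxn] add [dgnxc] -> 6 lines: xmt mgr dgnxc xdsac yvux ngief
Final line 1: xmt

Answer: xmt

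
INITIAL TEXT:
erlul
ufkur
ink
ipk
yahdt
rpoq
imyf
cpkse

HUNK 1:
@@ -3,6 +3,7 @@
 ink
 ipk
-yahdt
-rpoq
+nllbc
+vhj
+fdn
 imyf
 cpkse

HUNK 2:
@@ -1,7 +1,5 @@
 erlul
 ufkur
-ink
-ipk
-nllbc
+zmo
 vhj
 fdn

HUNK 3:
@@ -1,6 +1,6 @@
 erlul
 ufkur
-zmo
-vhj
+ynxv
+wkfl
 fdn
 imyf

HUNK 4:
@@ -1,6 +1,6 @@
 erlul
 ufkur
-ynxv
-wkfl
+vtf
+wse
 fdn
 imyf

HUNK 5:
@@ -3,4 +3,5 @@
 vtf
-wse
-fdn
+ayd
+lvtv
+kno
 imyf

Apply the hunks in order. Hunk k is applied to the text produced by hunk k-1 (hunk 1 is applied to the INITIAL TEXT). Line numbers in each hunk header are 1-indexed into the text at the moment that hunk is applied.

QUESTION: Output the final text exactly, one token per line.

Hunk 1: at line 3 remove [yahdt,rpoq] add [nllbc,vhj,fdn] -> 9 lines: erlul ufkur ink ipk nllbc vhj fdn imyf cpkse
Hunk 2: at line 1 remove [ink,ipk,nllbc] add [zmo] -> 7 lines: erlul ufkur zmo vhj fdn imyf cpkse
Hunk 3: at line 1 remove [zmo,vhj] add [ynxv,wkfl] -> 7 lines: erlul ufkur ynxv wkfl fdn imyf cpkse
Hunk 4: at line 1 remove [ynxv,wkfl] add [vtf,wse] -> 7 lines: erlul ufkur vtf wse fdn imyf cpkse
Hunk 5: at line 3 remove [wse,fdn] add [ayd,lvtv,kno] -> 8 lines: erlul ufkur vtf ayd lvtv kno imyf cpkse

Answer: erlul
ufkur
vtf
ayd
lvtv
kno
imyf
cpkse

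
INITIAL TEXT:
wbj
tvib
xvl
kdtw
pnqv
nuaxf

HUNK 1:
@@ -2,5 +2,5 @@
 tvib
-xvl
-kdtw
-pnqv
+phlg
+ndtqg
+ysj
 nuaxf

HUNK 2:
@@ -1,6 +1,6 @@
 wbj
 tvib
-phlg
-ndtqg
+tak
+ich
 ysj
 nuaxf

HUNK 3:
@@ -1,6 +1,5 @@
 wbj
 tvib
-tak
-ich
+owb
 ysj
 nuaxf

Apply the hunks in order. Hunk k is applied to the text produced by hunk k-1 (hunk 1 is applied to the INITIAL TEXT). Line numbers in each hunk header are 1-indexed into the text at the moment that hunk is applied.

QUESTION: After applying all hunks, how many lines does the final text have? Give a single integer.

Answer: 5

Derivation:
Hunk 1: at line 2 remove [xvl,kdtw,pnqv] add [phlg,ndtqg,ysj] -> 6 lines: wbj tvib phlg ndtqg ysj nuaxf
Hunk 2: at line 1 remove [phlg,ndtqg] add [tak,ich] -> 6 lines: wbj tvib tak ich ysj nuaxf
Hunk 3: at line 1 remove [tak,ich] add [owb] -> 5 lines: wbj tvib owb ysj nuaxf
Final line count: 5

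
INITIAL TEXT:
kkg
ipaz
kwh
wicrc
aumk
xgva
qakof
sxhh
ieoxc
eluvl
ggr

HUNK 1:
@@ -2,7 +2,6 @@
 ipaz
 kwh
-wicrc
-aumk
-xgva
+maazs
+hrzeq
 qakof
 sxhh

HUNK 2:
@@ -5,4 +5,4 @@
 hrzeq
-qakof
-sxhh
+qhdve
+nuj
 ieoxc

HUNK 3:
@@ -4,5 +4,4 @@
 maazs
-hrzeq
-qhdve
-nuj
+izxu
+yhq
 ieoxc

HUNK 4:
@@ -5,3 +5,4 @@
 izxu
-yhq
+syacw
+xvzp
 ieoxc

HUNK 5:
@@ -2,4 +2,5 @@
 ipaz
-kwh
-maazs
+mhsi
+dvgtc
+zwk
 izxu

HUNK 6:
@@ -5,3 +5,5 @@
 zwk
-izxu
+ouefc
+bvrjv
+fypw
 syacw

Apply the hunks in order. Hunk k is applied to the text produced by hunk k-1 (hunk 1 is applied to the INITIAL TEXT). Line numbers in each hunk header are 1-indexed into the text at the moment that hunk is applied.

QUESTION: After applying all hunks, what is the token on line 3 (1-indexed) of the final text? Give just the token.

Hunk 1: at line 2 remove [wicrc,aumk,xgva] add [maazs,hrzeq] -> 10 lines: kkg ipaz kwh maazs hrzeq qakof sxhh ieoxc eluvl ggr
Hunk 2: at line 5 remove [qakof,sxhh] add [qhdve,nuj] -> 10 lines: kkg ipaz kwh maazs hrzeq qhdve nuj ieoxc eluvl ggr
Hunk 3: at line 4 remove [hrzeq,qhdve,nuj] add [izxu,yhq] -> 9 lines: kkg ipaz kwh maazs izxu yhq ieoxc eluvl ggr
Hunk 4: at line 5 remove [yhq] add [syacw,xvzp] -> 10 lines: kkg ipaz kwh maazs izxu syacw xvzp ieoxc eluvl ggr
Hunk 5: at line 2 remove [kwh,maazs] add [mhsi,dvgtc,zwk] -> 11 lines: kkg ipaz mhsi dvgtc zwk izxu syacw xvzp ieoxc eluvl ggr
Hunk 6: at line 5 remove [izxu] add [ouefc,bvrjv,fypw] -> 13 lines: kkg ipaz mhsi dvgtc zwk ouefc bvrjv fypw syacw xvzp ieoxc eluvl ggr
Final line 3: mhsi

Answer: mhsi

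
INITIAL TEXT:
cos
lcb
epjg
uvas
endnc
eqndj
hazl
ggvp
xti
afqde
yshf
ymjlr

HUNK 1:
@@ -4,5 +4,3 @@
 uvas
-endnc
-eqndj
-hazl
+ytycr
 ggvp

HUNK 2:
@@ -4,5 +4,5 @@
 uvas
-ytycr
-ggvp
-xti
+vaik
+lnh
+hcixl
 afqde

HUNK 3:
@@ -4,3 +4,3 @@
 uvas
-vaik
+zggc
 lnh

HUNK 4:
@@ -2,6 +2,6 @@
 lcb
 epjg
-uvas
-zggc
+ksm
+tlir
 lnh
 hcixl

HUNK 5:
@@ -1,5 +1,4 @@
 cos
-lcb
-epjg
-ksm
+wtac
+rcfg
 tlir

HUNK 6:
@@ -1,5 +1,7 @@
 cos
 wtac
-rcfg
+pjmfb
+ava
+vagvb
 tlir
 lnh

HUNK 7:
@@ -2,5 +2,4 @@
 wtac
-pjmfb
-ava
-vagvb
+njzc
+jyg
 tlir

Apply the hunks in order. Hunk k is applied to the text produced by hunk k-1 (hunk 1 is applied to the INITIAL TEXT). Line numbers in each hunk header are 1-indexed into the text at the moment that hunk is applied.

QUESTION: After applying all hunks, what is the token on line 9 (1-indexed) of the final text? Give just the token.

Answer: yshf

Derivation:
Hunk 1: at line 4 remove [endnc,eqndj,hazl] add [ytycr] -> 10 lines: cos lcb epjg uvas ytycr ggvp xti afqde yshf ymjlr
Hunk 2: at line 4 remove [ytycr,ggvp,xti] add [vaik,lnh,hcixl] -> 10 lines: cos lcb epjg uvas vaik lnh hcixl afqde yshf ymjlr
Hunk 3: at line 4 remove [vaik] add [zggc] -> 10 lines: cos lcb epjg uvas zggc lnh hcixl afqde yshf ymjlr
Hunk 4: at line 2 remove [uvas,zggc] add [ksm,tlir] -> 10 lines: cos lcb epjg ksm tlir lnh hcixl afqde yshf ymjlr
Hunk 5: at line 1 remove [lcb,epjg,ksm] add [wtac,rcfg] -> 9 lines: cos wtac rcfg tlir lnh hcixl afqde yshf ymjlr
Hunk 6: at line 1 remove [rcfg] add [pjmfb,ava,vagvb] -> 11 lines: cos wtac pjmfb ava vagvb tlir lnh hcixl afqde yshf ymjlr
Hunk 7: at line 2 remove [pjmfb,ava,vagvb] add [njzc,jyg] -> 10 lines: cos wtac njzc jyg tlir lnh hcixl afqde yshf ymjlr
Final line 9: yshf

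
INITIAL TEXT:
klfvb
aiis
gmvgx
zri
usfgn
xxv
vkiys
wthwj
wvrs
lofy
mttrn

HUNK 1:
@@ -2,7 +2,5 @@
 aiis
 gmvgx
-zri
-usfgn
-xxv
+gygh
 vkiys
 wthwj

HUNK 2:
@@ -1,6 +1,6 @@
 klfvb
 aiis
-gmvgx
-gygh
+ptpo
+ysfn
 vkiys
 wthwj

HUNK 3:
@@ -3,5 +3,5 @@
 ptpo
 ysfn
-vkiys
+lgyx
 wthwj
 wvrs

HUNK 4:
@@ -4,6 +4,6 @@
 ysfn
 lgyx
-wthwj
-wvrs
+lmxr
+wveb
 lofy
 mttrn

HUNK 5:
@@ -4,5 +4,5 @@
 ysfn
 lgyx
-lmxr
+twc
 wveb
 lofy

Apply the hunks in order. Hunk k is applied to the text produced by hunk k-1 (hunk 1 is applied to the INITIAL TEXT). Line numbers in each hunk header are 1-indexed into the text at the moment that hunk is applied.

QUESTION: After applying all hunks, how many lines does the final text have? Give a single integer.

Answer: 9

Derivation:
Hunk 1: at line 2 remove [zri,usfgn,xxv] add [gygh] -> 9 lines: klfvb aiis gmvgx gygh vkiys wthwj wvrs lofy mttrn
Hunk 2: at line 1 remove [gmvgx,gygh] add [ptpo,ysfn] -> 9 lines: klfvb aiis ptpo ysfn vkiys wthwj wvrs lofy mttrn
Hunk 3: at line 3 remove [vkiys] add [lgyx] -> 9 lines: klfvb aiis ptpo ysfn lgyx wthwj wvrs lofy mttrn
Hunk 4: at line 4 remove [wthwj,wvrs] add [lmxr,wveb] -> 9 lines: klfvb aiis ptpo ysfn lgyx lmxr wveb lofy mttrn
Hunk 5: at line 4 remove [lmxr] add [twc] -> 9 lines: klfvb aiis ptpo ysfn lgyx twc wveb lofy mttrn
Final line count: 9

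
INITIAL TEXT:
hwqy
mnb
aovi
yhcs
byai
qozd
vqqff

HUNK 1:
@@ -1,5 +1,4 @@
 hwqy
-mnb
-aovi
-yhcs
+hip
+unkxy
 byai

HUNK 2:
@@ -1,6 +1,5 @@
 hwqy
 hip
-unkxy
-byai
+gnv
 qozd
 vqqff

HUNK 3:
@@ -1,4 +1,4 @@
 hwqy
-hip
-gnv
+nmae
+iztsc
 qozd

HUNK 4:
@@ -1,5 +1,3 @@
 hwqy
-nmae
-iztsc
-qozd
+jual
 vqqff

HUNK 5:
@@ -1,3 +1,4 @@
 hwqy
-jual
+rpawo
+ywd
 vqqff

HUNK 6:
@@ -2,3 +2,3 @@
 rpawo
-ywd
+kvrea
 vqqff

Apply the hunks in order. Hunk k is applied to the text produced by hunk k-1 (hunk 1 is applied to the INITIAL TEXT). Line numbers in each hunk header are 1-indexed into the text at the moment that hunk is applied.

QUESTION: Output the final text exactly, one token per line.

Hunk 1: at line 1 remove [mnb,aovi,yhcs] add [hip,unkxy] -> 6 lines: hwqy hip unkxy byai qozd vqqff
Hunk 2: at line 1 remove [unkxy,byai] add [gnv] -> 5 lines: hwqy hip gnv qozd vqqff
Hunk 3: at line 1 remove [hip,gnv] add [nmae,iztsc] -> 5 lines: hwqy nmae iztsc qozd vqqff
Hunk 4: at line 1 remove [nmae,iztsc,qozd] add [jual] -> 3 lines: hwqy jual vqqff
Hunk 5: at line 1 remove [jual] add [rpawo,ywd] -> 4 lines: hwqy rpawo ywd vqqff
Hunk 6: at line 2 remove [ywd] add [kvrea] -> 4 lines: hwqy rpawo kvrea vqqff

Answer: hwqy
rpawo
kvrea
vqqff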